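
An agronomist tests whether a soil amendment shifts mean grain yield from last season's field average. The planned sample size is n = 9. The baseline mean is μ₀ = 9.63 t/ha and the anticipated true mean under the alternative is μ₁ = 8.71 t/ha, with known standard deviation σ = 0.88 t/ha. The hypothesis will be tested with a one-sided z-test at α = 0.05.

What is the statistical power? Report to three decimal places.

Standardized effect: d = |μ₁ − μ₀| / σ = |8.71 − 9.63| / 0.88 = 1.0455
Noncentrality parameter: δ = d·√n = 1.0455 × √9 = 3.1364
Critical value for a one-sided test at α = 0.05: z_α = 1.645.
Power = Φ(δ − 1.645) = Φ(1.492) = 0.9321.

Power ≈ 0.932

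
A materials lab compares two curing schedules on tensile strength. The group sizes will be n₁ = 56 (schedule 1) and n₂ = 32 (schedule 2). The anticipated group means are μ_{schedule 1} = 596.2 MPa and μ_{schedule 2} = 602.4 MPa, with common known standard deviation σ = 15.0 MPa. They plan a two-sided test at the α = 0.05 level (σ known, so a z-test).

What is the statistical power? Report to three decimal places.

Power ≈ 0.462

Standardized effect: d = |μ_{schedule 1} − μ_{schedule 2}| / σ = |596.2 − 602.4| / 15.0 = 0.4133
Noncentrality parameter: δ = d / √(1/n₁ + 1/n₂) = 0.4133 / √(1/56 + 1/32) = 1.8652
Two-sided α = 0.05 → critical value z_{0.025} = 1.960.
Power = Φ(δ − 1.960) + Φ(−δ − 1.960) = Φ(-0.095) + Φ(-3.825) = 0.4623 + 0.0001 = 0.4623.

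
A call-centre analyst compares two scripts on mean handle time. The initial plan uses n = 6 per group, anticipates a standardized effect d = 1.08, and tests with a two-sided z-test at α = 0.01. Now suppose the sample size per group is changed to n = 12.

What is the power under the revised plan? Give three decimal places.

Power ≈ 0.528

With n = 12 per group: δ = d·√(n/2) = 1.08 × √(12/2) = 2.6454. Critical value z_{0.005} = 2.576.
Revised power = Φ(δ − 2.576) + Φ(−δ − 2.576) = Φ(0.070) + Φ(-5.221) = 0.5278 + 0.0000 = 0.5278.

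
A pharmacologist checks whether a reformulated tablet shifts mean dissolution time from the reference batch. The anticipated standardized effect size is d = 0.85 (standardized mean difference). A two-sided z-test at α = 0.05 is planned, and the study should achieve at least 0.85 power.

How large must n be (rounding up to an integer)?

For power 0.85 need Φ(δ − z_{0.025}) = 0.85, so δ = z_{0.025} + z_{0.15} = 1.960 + 1.036 = 2.996.
(For δ > 0 the lower-tail rejection region contributes negligibly to power, so the one-term inversion is standard.)
δ = d·√n ⇒ n = (δ/d)² = (2.996 / 0.85)² = 12.43.
Rounding up, n = 13.

n = 13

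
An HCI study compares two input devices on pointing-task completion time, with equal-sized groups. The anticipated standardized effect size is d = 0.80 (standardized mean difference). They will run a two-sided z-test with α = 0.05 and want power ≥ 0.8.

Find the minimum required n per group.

n = 25 per group

For power 0.8 need Φ(δ − z_{0.025}) = 0.8, so δ = z_{0.025} + z_{0.20} = 1.960 + 0.842 = 2.802.
(Ignoring the negligible lower-tail rejection probability gives the usual closed-form inversion.)
δ = d·√(n/2) ⇒ n = 2(δ/d)² = 2 × (2.802 / 0.80)² = 24.53.
Round up to the next whole unit.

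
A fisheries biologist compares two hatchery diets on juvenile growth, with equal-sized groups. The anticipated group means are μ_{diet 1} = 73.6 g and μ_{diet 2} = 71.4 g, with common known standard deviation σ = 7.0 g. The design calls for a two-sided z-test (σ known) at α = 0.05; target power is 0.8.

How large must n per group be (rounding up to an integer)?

Standardized effect: d = |μ_{diet 1} − μ_{diet 2}| / σ = |73.6 − 71.4| / 7.0 = 0.3143
Set Φ(δ − 1.960) = 0.8; then δ − 1.960 = Φ⁻¹(0.8) = 0.842, giving δ = 2.802.
(Ignoring the negligible lower-tail rejection probability gives the usual closed-form inversion.)
δ = d·√(n/2) ⇒ n = 2(δ/d)² = 2 × (2.802 / 0.3143)² = 158.92.
Round up to the next whole unit.

n = 159 per group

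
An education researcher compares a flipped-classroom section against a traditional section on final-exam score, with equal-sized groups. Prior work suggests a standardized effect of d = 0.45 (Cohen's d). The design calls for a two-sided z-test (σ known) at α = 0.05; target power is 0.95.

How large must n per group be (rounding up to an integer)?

n = 129 per group

Set Φ(δ − 1.960) = 0.95; then δ − 1.960 = Φ⁻¹(0.95) = 1.645, giving δ = 3.605.
(The Φ(−δ − z_{α/2}) term is vanishingly small for δ > 0 and is dropped in the standard sample-size formula.)
δ = d·√(n/2) ⇒ n = 2(δ/d)² = 2 × (3.605 / 0.45)² = 128.34.
Round up to the next whole unit.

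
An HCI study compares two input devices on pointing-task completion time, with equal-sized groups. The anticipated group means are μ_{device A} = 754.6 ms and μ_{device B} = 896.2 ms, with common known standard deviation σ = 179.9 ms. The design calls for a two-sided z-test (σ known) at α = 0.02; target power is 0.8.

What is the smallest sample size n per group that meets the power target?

Standardized effect: d = |μ_{device A} − μ_{device B}| / σ = |754.6 − 896.2| / 179.9 = 0.7871
Set Φ(δ − 2.326) = 0.8; then δ − 2.326 = Φ⁻¹(0.8) = 0.842, giving δ = 3.168.
(The Φ(−δ − z_{α/2}) term is vanishingly small for δ > 0 and is dropped in the standard sample-size formula.)
δ = d·√(n/2) ⇒ n = 2(δ/d)² = 2 × (3.168 / 0.7871)² = 32.40.
Round up to the next whole unit.

n = 33 per group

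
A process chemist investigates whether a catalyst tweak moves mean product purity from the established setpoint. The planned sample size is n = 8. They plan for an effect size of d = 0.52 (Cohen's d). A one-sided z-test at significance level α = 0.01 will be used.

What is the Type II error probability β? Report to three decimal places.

β ≈ 0.804

Noncentrality parameter: δ = d·√n = 0.52 × √8 = 1.4708
Critical value for a one-sided test at α = 0.01: z_α = 2.326.
Power = P(Z > 2.326 − δ) = Φ(-0.856) = 0.1961.
Type II error: β = 1 − power = 1 − 0.1961 = 0.8039.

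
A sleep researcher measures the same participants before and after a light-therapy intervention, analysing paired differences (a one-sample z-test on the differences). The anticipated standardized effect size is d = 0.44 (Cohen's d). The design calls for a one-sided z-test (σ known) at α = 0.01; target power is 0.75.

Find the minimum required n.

n = 47

Set Φ(δ − 2.326) = 0.75; then δ − 2.326 = Φ⁻¹(0.75) = 0.674, giving δ = 3.001.
δ = d·√n ⇒ n = (δ/d)² = (3.001 / 0.44)² = 46.51.
Rounding up, n = 47.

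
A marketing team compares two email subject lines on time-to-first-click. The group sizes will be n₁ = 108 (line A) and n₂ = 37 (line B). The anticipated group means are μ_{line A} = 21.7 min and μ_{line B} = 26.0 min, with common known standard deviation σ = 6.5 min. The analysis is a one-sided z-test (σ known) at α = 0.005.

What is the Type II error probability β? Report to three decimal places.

β ≈ 0.185

Standardized effect: d = |μ_{line A} − μ_{line B}| / σ = |21.7 − 26.0| / 6.5 = 0.6615
Noncentrality parameter: δ = d / √(1/n₁ + 1/n₂) = 0.6615 / √(1/108 + 1/37) = 3.4728
One-sided α = 0.005 → critical value z_{0.005} = 2.576.
Power = Φ(δ − 2.576) = Φ(0.897) = 0.8151.
Type II error: β = 1 − power = 1 − 0.8151 = 0.1849.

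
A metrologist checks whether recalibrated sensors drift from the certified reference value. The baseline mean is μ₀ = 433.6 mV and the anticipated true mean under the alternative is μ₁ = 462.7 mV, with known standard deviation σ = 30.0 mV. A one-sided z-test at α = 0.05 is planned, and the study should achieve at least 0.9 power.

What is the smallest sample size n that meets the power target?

n = 10

Standardized effect: d = |μ₁ − μ₀| / σ = |462.7 − 433.6| / 30.0 = 0.9700
Set Φ(δ − 1.645) = 0.9; then δ − 1.645 = Φ⁻¹(0.9) = 1.282, giving δ = 2.926.
δ = d·√n ⇒ n = (δ/d)² = (2.926 / 0.9700)² = 9.10.
Round up to the next whole unit.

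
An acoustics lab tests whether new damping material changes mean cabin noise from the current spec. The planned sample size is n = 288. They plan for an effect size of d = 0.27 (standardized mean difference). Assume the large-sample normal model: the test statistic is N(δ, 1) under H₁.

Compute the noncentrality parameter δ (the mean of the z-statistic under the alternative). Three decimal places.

δ = d·√n = 0.27 × √288 = 4.5821

δ ≈ 4.582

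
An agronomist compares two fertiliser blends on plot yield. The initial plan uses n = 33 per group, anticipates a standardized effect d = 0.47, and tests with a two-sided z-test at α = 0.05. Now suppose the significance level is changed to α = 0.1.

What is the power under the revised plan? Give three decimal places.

δ = d·√(n/2) = 0.47 × √(33/2) = 1.9091 (unchanged). New critical value: z_{0.05} = 1.645.
Revised power = Φ(δ − 1.645) + Φ(−δ − 1.645) = Φ(0.264) + Φ(-3.554) = 0.6042 + 0.0002 = 0.6044.

Power ≈ 0.604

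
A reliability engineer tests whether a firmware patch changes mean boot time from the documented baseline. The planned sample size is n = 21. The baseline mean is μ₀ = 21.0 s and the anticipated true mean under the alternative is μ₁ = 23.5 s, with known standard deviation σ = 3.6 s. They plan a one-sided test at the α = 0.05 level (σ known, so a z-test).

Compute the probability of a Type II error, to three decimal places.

β ≈ 0.062

Standardized effect: d = |μ₁ − μ₀| / σ = |23.5 − 21.0| / 3.6 = 0.6944
Noncentrality parameter: δ = d·√n = 0.6944 × √21 = 3.1823
One-sided α = 0.05 → critical value z_{0.05} = 1.645.
Power = P(Z > 1.645 − δ) = Φ(1.537) = 0.9379.
Type II error: β = 1 − power = 1 − 0.9379 = 0.0621.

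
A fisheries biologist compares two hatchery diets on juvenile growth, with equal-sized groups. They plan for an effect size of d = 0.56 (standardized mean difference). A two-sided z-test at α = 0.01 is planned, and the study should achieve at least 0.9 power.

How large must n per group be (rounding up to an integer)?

n = 95 per group

For power 0.9 need Φ(δ − z_{0.005}) = 0.9, so δ = z_{0.005} + z_{0.10} = 2.576 + 1.282 = 3.857.
(The Φ(−δ − z_{α/2}) term is vanishingly small for δ > 0 and is dropped in the standard sample-size formula.)
δ = d·√(n/2) ⇒ n = 2(δ/d)² = 2 × (3.857 / 0.56)² = 94.89.
Rounding up, n = 95 per group.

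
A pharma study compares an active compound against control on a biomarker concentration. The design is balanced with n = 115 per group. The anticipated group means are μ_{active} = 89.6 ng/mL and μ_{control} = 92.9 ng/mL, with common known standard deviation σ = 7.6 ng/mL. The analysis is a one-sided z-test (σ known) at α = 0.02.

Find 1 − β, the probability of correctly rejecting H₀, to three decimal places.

Power ≈ 0.892

Standardized effect: d = |μ_{active} − μ_{control}| / σ = |89.6 − 92.9| / 7.6 = 0.4342
Noncentrality parameter: δ = d·√(n/2) = 0.4342 × √(115/2) = 3.2926
Critical value for a one-sided test at α = 0.02: z_α = 2.054.
Power = P(Z > 2.054 − δ) = Φ(1.239) = 0.8923.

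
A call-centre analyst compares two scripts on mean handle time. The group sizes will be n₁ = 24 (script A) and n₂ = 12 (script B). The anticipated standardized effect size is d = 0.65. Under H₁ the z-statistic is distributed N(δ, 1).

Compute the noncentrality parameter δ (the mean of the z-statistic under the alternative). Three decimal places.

δ ≈ 1.838

The noncentrality parameter scales effect size by the design's sample-size factor: δ = d / √(1/n₁ + 1/n₂) = 0.65 / √(1/24 + 1/12) = 1.8385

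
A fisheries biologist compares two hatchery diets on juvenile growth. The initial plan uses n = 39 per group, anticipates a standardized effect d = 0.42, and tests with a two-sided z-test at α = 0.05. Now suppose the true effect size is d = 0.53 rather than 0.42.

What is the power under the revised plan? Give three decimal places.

With d = 0.53: δ = d·√(n/2) = 0.53 × √(39/2) = 2.3404. Critical value z_{0.025} = 1.960.
Revised power = Φ(δ − 1.960) + Φ(−δ − 1.960) = Φ(0.380) + Φ(-4.300) = 0.6482 + 0.0000 = 0.6482.

Power ≈ 0.648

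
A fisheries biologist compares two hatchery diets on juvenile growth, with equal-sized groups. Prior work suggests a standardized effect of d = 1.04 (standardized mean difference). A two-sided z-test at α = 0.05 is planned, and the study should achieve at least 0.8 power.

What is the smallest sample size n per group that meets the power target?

n = 15 per group

For power 0.8 need Φ(δ − z_{0.025}) = 0.8, so δ = z_{0.025} + z_{0.20} = 1.960 + 0.842 = 2.802.
(The Φ(−δ − z_{α/2}) term is vanishingly small for δ > 0 and is dropped in the standard sample-size formula.)
δ = d·√(n/2) ⇒ n = 2(δ/d)² = 2 × (2.802 / 1.04)² = 14.51.
Rounding up, n = 15 per group.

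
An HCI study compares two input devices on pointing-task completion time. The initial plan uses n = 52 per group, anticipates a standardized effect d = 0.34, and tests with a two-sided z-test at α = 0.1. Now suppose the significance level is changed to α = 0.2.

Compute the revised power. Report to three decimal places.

δ = d·√(n/2) = 0.34 × √(52/2) = 1.7337 (unchanged). New critical value: z_{0.1} = 1.282.
Revised power = Φ(δ − 1.282) + Φ(−δ − 1.282) = Φ(0.452) + Φ(-3.015) = 0.6744 + 0.0013 = 0.6757.

Power ≈ 0.676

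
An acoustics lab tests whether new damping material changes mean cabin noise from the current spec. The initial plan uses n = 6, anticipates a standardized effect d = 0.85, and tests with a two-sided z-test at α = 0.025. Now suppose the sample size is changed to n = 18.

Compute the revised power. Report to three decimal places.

With n = 18: δ = d·√n = 0.85 × √18 = 3.6062. Critical value z_{0.0125} = 2.241.
Revised power = Φ(δ − 2.241) + Φ(−δ − 2.241) = Φ(1.365) + Φ(-5.848) = 0.9138 + 0.0000 = 0.9138.

Power ≈ 0.914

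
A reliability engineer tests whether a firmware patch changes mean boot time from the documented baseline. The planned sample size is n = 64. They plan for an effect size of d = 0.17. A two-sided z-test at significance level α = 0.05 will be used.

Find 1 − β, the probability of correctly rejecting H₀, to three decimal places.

Power ≈ 0.275

Noncentrality parameter: δ = d·√n = 0.17 × √64 = 1.3600
Two-sided α = 0.05 → critical value z_{0.025} = 1.960.
Power = Φ(δ − 1.960) + Φ(−δ − 1.960) = Φ(-0.600) + Φ(-3.320) = 0.2743 + 0.0005 = 0.2747.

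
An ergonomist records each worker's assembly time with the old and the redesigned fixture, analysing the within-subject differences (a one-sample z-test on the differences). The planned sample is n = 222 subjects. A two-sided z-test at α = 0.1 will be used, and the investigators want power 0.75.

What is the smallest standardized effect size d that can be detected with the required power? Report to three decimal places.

Need Φ(δ − 1.645) = 0.75, so δ = 1.645 + 0.674 = 2.319.
(The second rejection-region term Φ(−δ − z_{α/2}) is negligible and dropped.)
δ = d·√n ⇒ d = δ/√n = 2.319/√222 = 0.1557.

d ≈ 0.156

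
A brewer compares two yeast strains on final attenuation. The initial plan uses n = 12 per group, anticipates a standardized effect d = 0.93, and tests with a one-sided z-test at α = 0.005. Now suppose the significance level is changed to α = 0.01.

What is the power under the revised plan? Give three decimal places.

δ = d·√(n/2) = 0.93 × √(12/2) = 2.2780 (unchanged). New critical value: z_{0.01} = 2.326.
Revised power = P(Z > 2.326 − δ) = Φ(-0.048) = 0.4807.

Power ≈ 0.481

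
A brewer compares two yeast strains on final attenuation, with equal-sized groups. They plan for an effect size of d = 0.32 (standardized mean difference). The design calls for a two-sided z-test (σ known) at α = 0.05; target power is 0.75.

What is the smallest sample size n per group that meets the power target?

Set Φ(δ − 1.960) = 0.75; then δ − 1.960 = Φ⁻¹(0.75) = 0.674, giving δ = 2.634.
(For δ > 0 the lower-tail rejection region contributes negligibly to power, so the one-term inversion is standard.)
δ = d·√(n/2) ⇒ n = 2(δ/d)² = 2 × (2.634 / 0.32)² = 135.55.
Round up to the next whole unit.

n = 136 per group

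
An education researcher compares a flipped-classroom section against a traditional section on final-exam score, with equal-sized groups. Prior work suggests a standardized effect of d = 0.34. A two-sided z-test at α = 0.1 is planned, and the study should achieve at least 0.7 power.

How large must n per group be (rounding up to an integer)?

n = 82 per group

Set Φ(δ − 1.645) = 0.7; then δ − 1.645 = Φ⁻¹(0.7) = 0.524, giving δ = 2.169.
(The Φ(−δ − z_{α/2}) term is vanishingly small for δ > 0 and is dropped in the standard sample-size formula.)
δ = d·√(n/2) ⇒ n = 2(δ/d)² = 2 × (2.169 / 0.34)² = 81.41.
Rounding up, n = 82 per group.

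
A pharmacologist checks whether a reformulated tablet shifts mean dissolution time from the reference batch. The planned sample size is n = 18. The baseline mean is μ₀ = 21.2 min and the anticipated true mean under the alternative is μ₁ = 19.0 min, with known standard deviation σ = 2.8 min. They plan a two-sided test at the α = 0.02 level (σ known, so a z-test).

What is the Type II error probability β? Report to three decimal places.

β ≈ 0.157

Standardized effect: d = |μ₁ − μ₀| / σ = |19.0 − 21.2| / 2.8 = 0.7857
Noncentrality parameter: δ = d·√n = 0.7857 × √18 = 3.3335
Two-sided α = 0.02 → critical value z_{0.01} = 2.326.
Power = Φ(δ − 2.326) + Φ(−δ − 2.326) = Φ(1.007) + Φ(-5.660) = 0.8431 + 0.0000 = 0.8431.
Type II error: β = 1 − power = 1 − 0.8431 = 0.1569.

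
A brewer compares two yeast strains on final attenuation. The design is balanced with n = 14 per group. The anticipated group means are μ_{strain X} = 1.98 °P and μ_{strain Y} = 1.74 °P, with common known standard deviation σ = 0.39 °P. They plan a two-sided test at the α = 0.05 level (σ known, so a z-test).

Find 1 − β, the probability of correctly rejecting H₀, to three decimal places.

Power ≈ 0.370

Standardized effect: d = |μ_{strain X} − μ_{strain Y}| / σ = |1.98 − 1.74| / 0.39 = 0.6154
Noncentrality parameter: δ = d·√(n/2) = 0.6154 × √(14/2) = 1.6282
Two-sided α = 0.05 → critical value z_{0.025} = 1.960.
Power = Φ(δ − 1.960) + Φ(−δ − 1.960) = Φ(-0.332) + Φ(-3.588) = 0.3700 + 0.0002 = 0.3702.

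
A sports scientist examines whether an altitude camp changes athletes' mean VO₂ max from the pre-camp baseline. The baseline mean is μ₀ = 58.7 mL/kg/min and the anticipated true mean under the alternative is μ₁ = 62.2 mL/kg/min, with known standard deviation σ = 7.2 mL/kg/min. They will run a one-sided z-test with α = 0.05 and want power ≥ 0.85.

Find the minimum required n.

Standardized effect: d = |μ₁ − μ₀| / σ = |62.2 − 58.7| / 7.2 = 0.4861
Set Φ(δ − 1.645) = 0.85; then δ − 1.645 = Φ⁻¹(0.85) = 1.036, giving δ = 2.681.
δ = d·√n ⇒ n = (δ/d)² = (2.681 / 0.4861)² = 30.42.
Rounding up, n = 31.

n = 31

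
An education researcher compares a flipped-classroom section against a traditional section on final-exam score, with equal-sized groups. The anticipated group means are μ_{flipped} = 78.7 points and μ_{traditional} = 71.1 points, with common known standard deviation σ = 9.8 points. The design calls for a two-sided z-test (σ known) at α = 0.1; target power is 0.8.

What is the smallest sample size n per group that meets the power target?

n = 21 per group

Standardized effect: d = |μ_{flipped} − μ_{traditional}| / σ = |78.7 − 71.1| / 9.8 = 0.7755
Set Φ(δ − 1.645) = 0.8; then δ − 1.645 = Φ⁻¹(0.8) = 0.842, giving δ = 2.486.
(The Φ(−δ − z_{α/2}) term is vanishingly small for δ > 0 and is dropped in the standard sample-size formula.)
δ = d·√(n/2) ⇒ n = 2(δ/d)² = 2 × (2.486 / 0.7755)² = 20.56.
Round up to the next whole unit.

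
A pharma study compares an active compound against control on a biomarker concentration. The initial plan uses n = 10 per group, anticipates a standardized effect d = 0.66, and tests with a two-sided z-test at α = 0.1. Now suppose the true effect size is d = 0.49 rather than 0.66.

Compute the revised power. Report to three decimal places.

With d = 0.49: δ = d·√(n/2) = 0.49 × √(10/2) = 1.0957. Critical value z_{0.05} = 1.645.
Revised power = Φ(δ − 1.645) + Φ(−δ − 1.645) = Φ(-0.549) + Φ(-2.741) = 0.2914 + 0.0031 = 0.2945.

Power ≈ 0.295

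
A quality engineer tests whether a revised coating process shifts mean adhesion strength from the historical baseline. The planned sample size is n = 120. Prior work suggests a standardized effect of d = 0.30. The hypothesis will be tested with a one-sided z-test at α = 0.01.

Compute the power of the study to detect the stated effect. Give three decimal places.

Power ≈ 0.831

Noncentrality parameter: δ = d·√n = 0.30 × √120 = 3.2863
Critical value for a one-sided test at α = 0.01: z_α = 2.326.
Power = Φ(δ − 2.326) = Φ(0.960) = 0.8315.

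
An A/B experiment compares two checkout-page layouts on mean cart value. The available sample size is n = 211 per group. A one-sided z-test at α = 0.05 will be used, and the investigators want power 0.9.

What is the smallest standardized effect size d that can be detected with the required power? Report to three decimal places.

Required noncentrality: δ = z_{0.05} + z_{0.10} = 1.645 + 1.282 = 2.926.
δ = d·√(n/2) ⇒ d = δ/√(n/2) = 2.926/√(211/2) = 0.2849.

d ≈ 0.285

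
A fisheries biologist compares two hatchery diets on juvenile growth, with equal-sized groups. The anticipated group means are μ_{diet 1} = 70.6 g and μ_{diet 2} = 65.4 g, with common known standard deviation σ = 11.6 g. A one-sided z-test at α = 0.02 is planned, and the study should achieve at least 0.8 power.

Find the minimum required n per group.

n = 84 per group

Standardized effect: d = |μ_{diet 1} − μ_{diet 2}| / σ = |70.6 − 65.4| / 11.6 = 0.4483
Set Φ(δ − 2.054) = 0.8; then δ − 2.054 = Φ⁻¹(0.8) = 0.842, giving δ = 2.895.
δ = d·√(n/2) ⇒ n = 2(δ/d)² = 2 × (2.895 / 0.4483)² = 83.43.
Rounding up, n = 84 per group.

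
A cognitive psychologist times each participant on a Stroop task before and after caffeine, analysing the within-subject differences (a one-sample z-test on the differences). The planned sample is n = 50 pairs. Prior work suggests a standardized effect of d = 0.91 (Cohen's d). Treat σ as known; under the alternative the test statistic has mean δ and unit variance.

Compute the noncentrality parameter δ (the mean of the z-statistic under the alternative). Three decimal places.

The noncentrality parameter scales effect size by the design's sample-size factor: δ = d·√n = 0.91 × √50 = 6.4347

δ ≈ 6.435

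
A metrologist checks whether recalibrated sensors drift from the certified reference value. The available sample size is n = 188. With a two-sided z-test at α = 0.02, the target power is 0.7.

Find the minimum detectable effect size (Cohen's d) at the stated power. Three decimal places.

Need Φ(δ − 2.326) = 0.7, so δ = 2.326 + 0.524 = 2.851.
(The second rejection-region term Φ(−δ − z_{α/2}) is negligible and dropped.)
δ = d·√n ⇒ d = δ/√n = 2.851/√188 = 0.2079.

d ≈ 0.208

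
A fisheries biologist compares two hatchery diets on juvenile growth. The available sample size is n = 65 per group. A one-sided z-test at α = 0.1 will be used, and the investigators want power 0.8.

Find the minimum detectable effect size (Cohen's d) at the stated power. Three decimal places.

Need Φ(δ − 1.282) = 0.8, so δ = 1.282 + 0.842 = 2.123.
δ = d·√(n/2) ⇒ d = δ/√(n/2) = 2.123/√(65/2) = 0.3724.

d ≈ 0.372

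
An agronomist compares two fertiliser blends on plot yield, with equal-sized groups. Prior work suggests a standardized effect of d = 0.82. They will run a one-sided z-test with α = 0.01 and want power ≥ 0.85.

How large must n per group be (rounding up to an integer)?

For power 0.85 need Φ(δ − z_{0.01}) = 0.85, so δ = z_{0.01} + z_{0.15} = 2.326 + 1.036 = 3.363.
δ = d·√(n/2) ⇒ n = 2(δ/d)² = 2 × (3.363 / 0.82)² = 33.64.
Rounding up, n = 34 per group.

n = 34 per group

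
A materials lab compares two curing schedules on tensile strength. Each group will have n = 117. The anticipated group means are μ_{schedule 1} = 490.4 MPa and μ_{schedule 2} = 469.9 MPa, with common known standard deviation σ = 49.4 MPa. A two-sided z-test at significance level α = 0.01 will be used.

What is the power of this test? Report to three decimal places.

Standardized effect: d = |μ_{schedule 1} − μ_{schedule 2}| / σ = |490.4 − 469.9| / 49.4 = 0.4150
Noncentrality parameter: δ = d·√(n/2) = 0.4150 × √(117/2) = 3.1740
Two-sided α = 0.01 → critical value z_{0.005} = 2.576.
Power = Φ(δ − 2.576) + Φ(−δ − 2.576) = Φ(0.598) + Φ(-5.750) = 0.7251 + 0.0000 = 0.7251.

Power ≈ 0.725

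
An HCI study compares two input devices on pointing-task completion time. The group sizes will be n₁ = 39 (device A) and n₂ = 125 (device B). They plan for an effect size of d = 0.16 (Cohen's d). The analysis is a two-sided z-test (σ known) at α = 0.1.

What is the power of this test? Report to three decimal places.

Power ≈ 0.226

Noncentrality parameter: δ = d / √(1/n₁ + 1/n₂) = 0.16 / √(1/39 + 1/125) = 0.8723
Critical value for a two-sided test at α = 0.1: z_{α/2} = 1.645.
Power = Φ(δ − 1.645) + Φ(−δ − 1.645) = Φ(-0.773) + Φ(-2.517) = 0.2199 + 0.0059 = 0.2258.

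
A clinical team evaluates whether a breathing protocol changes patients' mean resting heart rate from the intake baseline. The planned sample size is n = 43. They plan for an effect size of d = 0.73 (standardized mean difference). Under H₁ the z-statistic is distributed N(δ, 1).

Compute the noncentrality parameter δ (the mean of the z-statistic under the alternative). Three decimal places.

δ ≈ 4.787

The noncentrality parameter scales effect size by the design's sample-size factor: δ = d·√n = 0.73 × √43 = 4.7869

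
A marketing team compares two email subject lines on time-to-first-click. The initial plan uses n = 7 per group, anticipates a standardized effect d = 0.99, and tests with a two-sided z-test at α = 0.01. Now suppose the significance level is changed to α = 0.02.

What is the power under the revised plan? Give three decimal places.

Power ≈ 0.318

δ = d·√(n/2) = 0.99 × √(7/2) = 1.8521 (unchanged). New critical value: z_{0.01} = 2.326.
Revised power = Φ(δ − 2.326) + Φ(−δ − 2.326) = Φ(-0.474) + Φ(-4.178) = 0.3177 + 0.0000 = 0.3177.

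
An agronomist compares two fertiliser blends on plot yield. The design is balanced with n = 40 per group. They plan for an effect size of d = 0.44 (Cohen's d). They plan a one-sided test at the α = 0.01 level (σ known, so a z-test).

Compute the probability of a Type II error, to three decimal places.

Noncentrality parameter: δ = d·√(n/2) = 0.44 × √(40/2) = 1.9677
One-sided α = 0.01 → critical value z_{0.01} = 2.326.
Power = P(Z > 2.326 − δ) = Φ(-0.359) = 0.3599.
Type II error: β = 1 − power = 1 − 0.3599 = 0.6401.

β ≈ 0.640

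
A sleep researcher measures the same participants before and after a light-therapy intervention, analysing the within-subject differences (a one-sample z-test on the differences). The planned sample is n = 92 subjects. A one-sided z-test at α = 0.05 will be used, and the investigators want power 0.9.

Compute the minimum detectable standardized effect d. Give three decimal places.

Required noncentrality: δ = z_{0.05} + z_{0.10} = 1.645 + 1.282 = 2.926.
δ = d·√n ⇒ d = δ/√n = 2.926/√92 = 0.3051.

d ≈ 0.305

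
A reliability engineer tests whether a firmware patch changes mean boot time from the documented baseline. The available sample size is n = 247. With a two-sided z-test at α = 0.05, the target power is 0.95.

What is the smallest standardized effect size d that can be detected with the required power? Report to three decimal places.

d ≈ 0.229

Required noncentrality: δ = z_{0.025} + z_{0.05} = 1.960 + 1.645 = 3.605.
(Lower-tail contribution to power is negligible for δ > 0.)
δ = d·√n ⇒ d = δ/√n = 3.605/√247 = 0.2294.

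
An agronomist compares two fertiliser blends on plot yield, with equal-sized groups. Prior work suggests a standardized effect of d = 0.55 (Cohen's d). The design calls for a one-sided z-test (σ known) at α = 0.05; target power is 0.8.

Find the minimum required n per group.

Set Φ(δ − 1.645) = 0.8; then δ − 1.645 = Φ⁻¹(0.8) = 0.842, giving δ = 2.486.
δ = d·√(n/2) ⇒ n = 2(δ/d)² = 2 × (2.486 / 0.55)² = 40.88.
Rounding up, n = 41 per group.

n = 41 per group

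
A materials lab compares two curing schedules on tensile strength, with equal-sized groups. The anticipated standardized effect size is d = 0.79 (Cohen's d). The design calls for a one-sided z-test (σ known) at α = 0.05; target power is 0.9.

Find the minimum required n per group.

n = 28 per group

For power 0.9 need Φ(δ − z_{0.05}) = 0.9, so δ = z_{0.05} + z_{0.10} = 1.645 + 1.282 = 2.926.
δ = d·√(n/2) ⇒ n = 2(δ/d)² = 2 × (2.926 / 0.79)² = 27.44.
Rounding up, n = 28 per group.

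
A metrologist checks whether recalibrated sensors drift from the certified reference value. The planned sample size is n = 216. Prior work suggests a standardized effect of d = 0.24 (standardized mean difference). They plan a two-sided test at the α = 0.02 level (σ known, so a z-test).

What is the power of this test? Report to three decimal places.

Power ≈ 0.885

Noncentrality parameter: δ = d·√n = 0.24 × √216 = 3.5273
Two-sided α = 0.02 → critical value z_{0.01} = 2.326.
Power = Φ(δ − 2.326) + Φ(−δ − 2.326) = Φ(1.201) + Φ(-5.854) = 0.8851 + 0.0000 = 0.8851.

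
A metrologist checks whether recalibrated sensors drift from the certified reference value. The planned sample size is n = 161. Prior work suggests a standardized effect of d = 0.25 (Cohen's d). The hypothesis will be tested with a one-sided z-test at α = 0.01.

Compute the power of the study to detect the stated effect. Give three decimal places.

Noncentrality parameter: δ = d·√n = 0.25 × √161 = 3.1721
One-sided α = 0.01 → critical value z_{0.01} = 2.326.
Power = P(Z > 2.326 − δ) = Φ(0.846) = 0.8012.

Power ≈ 0.801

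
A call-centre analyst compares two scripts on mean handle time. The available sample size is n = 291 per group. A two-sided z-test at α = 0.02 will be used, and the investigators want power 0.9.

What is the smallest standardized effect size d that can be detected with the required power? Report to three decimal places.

Need Φ(δ − 2.326) = 0.9, so δ = 2.326 + 1.282 = 3.608.
(Lower-tail contribution to power is negligible for δ > 0.)
δ = d·√(n/2) ⇒ d = δ/√(n/2) = 3.608/√(291/2) = 0.2991.

d ≈ 0.299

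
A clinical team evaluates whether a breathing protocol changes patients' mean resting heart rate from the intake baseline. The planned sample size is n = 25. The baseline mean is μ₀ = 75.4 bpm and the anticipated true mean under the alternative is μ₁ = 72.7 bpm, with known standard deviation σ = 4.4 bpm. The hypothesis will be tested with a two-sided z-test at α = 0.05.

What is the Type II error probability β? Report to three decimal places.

β ≈ 0.134

Standardized effect: d = |μ₁ − μ₀| / σ = |72.7 − 75.4| / 4.4 = 0.6136
Noncentrality parameter: δ = d·√n = 0.6136 × √25 = 3.0682
Two-sided α = 0.05 → critical value z_{0.025} = 1.960.
Power = Φ(δ − 1.960) + Φ(−δ − 1.960) = Φ(1.108) + Φ(-5.028) = 0.8661 + 0.0000 = 0.8661.
Type II error: β = 1 − power = 1 − 0.8661 = 0.1339.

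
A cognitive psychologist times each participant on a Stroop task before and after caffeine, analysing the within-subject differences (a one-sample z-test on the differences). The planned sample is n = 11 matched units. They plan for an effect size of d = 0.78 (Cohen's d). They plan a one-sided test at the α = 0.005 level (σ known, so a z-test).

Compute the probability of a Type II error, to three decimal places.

Noncentrality parameter: δ = d·√n = 0.78 × √11 = 2.5870
Critical value for a one-sided test at α = 0.005: z_α = 2.576.
Power = Φ(δ − 2.576) = Φ(0.011) = 0.5044.
Type II error: β = 1 − power = 1 − 0.5044 = 0.4956.

β ≈ 0.496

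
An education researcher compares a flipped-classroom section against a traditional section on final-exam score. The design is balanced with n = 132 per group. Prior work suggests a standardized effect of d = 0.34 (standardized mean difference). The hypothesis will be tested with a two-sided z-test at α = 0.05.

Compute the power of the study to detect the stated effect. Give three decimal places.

Power ≈ 0.789

Noncentrality parameter: δ = d·√(n/2) = 0.34 × √(132/2) = 2.7622
Critical value for a two-sided test at α = 0.05: z_{α/2} = 1.960.
Power = Φ(δ − 1.960) + Φ(−δ − 1.960) = Φ(0.802) + Φ(-4.722) = 0.7888 + 0.0000 = 0.7888.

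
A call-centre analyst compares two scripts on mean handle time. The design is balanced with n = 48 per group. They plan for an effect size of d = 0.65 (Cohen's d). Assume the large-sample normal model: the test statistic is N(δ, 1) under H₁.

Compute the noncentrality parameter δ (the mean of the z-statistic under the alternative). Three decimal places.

δ = d·√(n/2) = 0.65 × √(48/2) = 3.1843

δ ≈ 3.184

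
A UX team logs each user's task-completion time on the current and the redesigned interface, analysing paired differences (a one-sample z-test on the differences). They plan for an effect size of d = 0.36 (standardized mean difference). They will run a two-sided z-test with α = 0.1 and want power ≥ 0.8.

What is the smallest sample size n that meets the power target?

n = 48

Set Φ(δ − 1.645) = 0.8; then δ − 1.645 = Φ⁻¹(0.8) = 0.842, giving δ = 2.486.
(The Φ(−δ − z_{α/2}) term is vanishingly small for δ > 0 and is dropped in the standard sample-size formula.)
δ = d·√n ⇒ n = (δ/d)² = (2.486 / 0.36)² = 47.70.
Round up to the next whole unit.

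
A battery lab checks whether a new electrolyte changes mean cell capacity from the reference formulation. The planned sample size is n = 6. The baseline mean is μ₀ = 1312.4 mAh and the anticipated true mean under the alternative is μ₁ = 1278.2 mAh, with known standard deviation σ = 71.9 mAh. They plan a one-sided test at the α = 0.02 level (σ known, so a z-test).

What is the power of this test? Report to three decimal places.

Standardized effect: d = |μ₁ − μ₀| / σ = |1278.2 − 1312.4| / 71.9 = 0.4757
Noncentrality parameter: δ = d·√n = 0.4757 × √6 = 1.1651
One-sided α = 0.02 → critical value z_{0.02} = 2.054.
Power = P(Z > 2.054 − δ) = Φ(-0.889) = 0.1871.

Power ≈ 0.187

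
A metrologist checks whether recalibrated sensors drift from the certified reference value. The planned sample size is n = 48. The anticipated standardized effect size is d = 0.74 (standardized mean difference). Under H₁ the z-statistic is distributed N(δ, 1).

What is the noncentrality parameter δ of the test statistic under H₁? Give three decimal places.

The noncentrality parameter scales effect size by the design's sample-size factor: δ = d·√n = 0.74 × √48 = 5.1269

δ ≈ 5.127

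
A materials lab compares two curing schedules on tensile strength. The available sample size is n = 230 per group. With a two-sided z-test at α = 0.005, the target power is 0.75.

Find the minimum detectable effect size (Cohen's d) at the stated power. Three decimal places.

Need Φ(δ − 2.807) = 0.75, so δ = 2.807 + 0.674 = 3.482.
(The second rejection-region term Φ(−δ − z_{α/2}) is negligible and dropped.)
δ = d·√(n/2) ⇒ d = δ/√(n/2) = 3.482/√(230/2) = 0.3247.

d ≈ 0.325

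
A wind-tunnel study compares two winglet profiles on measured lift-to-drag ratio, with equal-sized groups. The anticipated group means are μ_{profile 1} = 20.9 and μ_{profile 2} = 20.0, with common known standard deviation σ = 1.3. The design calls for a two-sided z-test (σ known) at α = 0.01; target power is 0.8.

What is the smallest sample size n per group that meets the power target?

Standardized effect: d = |μ_{profile 1} − μ_{profile 2}| / σ = |20.9 − 20.0| / 1.3 = 0.6923
For power 0.8 need Φ(δ − z_{0.005}) = 0.8, so δ = z_{0.005} + z_{0.20} = 2.576 + 0.842 = 3.417.
(For δ > 0 the lower-tail rejection region contributes negligibly to power, so the one-term inversion is standard.)
δ = d·√(n/2) ⇒ n = 2(δ/d)² = 2 × (3.417 / 0.6923)² = 48.73.
Rounding up, n = 49 per group.

n = 49 per group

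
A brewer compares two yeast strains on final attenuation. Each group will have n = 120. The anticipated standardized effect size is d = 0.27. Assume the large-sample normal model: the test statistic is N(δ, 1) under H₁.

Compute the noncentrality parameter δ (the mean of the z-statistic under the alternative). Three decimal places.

The noncentrality parameter scales effect size by the design's sample-size factor: δ = d·√(n/2) = 0.27 × √(120/2) = 2.0914

δ ≈ 2.091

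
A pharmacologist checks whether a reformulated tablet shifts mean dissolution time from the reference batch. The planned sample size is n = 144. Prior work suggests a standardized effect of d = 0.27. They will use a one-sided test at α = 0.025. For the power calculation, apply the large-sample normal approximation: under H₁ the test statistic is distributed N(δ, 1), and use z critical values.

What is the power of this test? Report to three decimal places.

Noncentrality parameter: δ = d·√n = 0.27 × √144 = 3.2400
Critical value for a one-sided test at α = 0.025: z_α = 1.960.
Power = P(Z > 1.960 − δ) = Φ(1.280) = 0.8997.

Power ≈ 0.900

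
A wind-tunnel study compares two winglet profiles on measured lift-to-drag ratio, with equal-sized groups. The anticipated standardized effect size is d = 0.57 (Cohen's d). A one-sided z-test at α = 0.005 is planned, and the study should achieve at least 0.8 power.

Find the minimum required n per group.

Set Φ(δ − 2.576) = 0.8; then δ − 2.576 = Φ⁻¹(0.8) = 0.842, giving δ = 3.417.
δ = d·√(n/2) ⇒ n = 2(δ/d)² = 2 × (3.417 / 0.57)² = 71.89.
Rounding up, n = 72 per group.

n = 72 per group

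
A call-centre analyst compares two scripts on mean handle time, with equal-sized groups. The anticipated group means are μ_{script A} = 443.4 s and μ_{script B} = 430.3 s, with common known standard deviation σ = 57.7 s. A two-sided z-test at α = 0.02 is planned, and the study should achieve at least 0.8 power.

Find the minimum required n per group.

Standardized effect: d = |μ_{script A} − μ_{script B}| / σ = |443.4 − 430.3| / 57.7 = 0.2270
For power 0.8 need Φ(δ − z_{0.01}) = 0.8, so δ = z_{0.01} + z_{0.20} = 2.326 + 0.842 = 3.168.
(The Φ(−δ − z_{α/2}) term is vanishingly small for δ > 0 and is dropped in the standard sample-size formula.)
δ = d·√(n/2) ⇒ n = 2(δ/d)² = 2 × (3.168 / 0.2270)² = 389.40.
Round up to the next whole unit.

n = 390 per group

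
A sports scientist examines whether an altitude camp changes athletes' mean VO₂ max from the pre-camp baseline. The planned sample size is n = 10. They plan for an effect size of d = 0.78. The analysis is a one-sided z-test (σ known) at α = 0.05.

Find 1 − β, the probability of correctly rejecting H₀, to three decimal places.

Power ≈ 0.794

Noncentrality parameter: δ = d·√n = 0.78 × √10 = 2.4666
One-sided α = 0.05 → critical value z_{0.05} = 1.645.
Power = Φ(δ − 1.645) = Φ(0.822) = 0.7944.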